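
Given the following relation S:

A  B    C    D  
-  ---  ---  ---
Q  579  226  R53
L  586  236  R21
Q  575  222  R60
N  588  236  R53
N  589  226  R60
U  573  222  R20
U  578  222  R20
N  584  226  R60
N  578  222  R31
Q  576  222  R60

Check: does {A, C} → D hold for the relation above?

Yes

(A=Q, C=226): 1 row → D = R53 ✓
(A=L, C=236): 1 row → D = R21 ✓
(A=Q, C=222): 2 rows → D = R60, R60 ✓
(A=N, C=236): 1 row → D = R53 ✓
(A=N, C=226): 2 rows → D = R60, R60 ✓
(A=U, C=222): 2 rows → D = R20, R20 ✓
(A=N, C=222): 1 row → D = R31 ✓
Every {A, C} value is associated with a single D value, so {A, C} → D holds.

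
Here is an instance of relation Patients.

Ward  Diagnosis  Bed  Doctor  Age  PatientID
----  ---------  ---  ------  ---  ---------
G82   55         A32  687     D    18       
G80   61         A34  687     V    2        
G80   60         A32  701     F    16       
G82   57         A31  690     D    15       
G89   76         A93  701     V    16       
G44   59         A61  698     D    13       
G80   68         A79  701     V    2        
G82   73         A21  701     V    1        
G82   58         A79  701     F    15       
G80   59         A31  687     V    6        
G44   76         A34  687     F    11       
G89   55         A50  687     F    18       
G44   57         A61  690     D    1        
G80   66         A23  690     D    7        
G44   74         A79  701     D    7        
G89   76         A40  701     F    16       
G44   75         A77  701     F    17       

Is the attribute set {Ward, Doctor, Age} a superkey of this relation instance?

No

Two distinct rows share (Ward=G80, Doctor=687, Age=V), so {Ward, Doctor, Age} does not determine every attribute — not a superkey.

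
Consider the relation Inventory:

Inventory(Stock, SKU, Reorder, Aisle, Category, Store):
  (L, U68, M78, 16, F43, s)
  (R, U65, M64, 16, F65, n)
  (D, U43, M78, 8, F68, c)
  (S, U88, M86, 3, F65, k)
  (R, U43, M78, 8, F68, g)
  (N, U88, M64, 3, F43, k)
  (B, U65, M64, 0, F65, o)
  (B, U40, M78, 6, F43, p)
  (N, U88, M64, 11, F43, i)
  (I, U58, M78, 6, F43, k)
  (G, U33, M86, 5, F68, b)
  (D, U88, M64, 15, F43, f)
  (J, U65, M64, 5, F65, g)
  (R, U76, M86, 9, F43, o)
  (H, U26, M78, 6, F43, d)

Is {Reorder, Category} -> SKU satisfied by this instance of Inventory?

No

(Reorder=M78, Category=F43): 4 rows → SKU takes values {U68, U40, U58, U26} — violation
(Reorder=M64, Category=F65): 3 rows → SKU = U65, U65, U65 ✓
(Reorder=M78, Category=F68): 2 rows → SKU = U43, U43 ✓
(Reorder=M86, Category=F65): 1 row → SKU = U88 ✓
(Reorder=M64, Category=F43): 3 rows → SKU = U88, U88, U88 ✓
(Reorder=M86, Category=F68): 1 row → SKU = U33 ✓
(Reorder=M86, Category=F43): 1 row → SKU = U76 ✓
Two rows agree on {Reorder, Category} but differ on SKU, so {Reorder, Category} -> SKU does not hold.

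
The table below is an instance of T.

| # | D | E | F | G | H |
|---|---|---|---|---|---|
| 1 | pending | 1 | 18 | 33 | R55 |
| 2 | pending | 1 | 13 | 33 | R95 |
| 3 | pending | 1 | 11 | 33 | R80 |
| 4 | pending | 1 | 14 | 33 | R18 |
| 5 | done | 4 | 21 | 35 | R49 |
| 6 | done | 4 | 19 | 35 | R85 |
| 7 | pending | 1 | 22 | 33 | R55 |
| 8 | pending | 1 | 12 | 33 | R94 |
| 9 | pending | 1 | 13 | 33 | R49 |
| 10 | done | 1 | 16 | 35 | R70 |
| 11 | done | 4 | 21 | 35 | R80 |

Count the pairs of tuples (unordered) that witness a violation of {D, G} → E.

3

(D=pending, G=33): all 7 rows agree on E — 0 pairs.
(D=done, G=35): violating pairs (5,10), (6,10), (10,11) — 3 pairs.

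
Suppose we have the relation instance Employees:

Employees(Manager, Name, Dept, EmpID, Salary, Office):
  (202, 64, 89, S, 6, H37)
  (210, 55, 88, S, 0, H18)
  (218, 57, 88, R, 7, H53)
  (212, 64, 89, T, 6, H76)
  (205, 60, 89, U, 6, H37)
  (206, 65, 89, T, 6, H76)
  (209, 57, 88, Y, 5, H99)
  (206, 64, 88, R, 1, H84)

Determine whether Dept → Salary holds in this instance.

Dept=89: 4 rows → Salary = 6, 6, 6, 6 ✓
Dept=88: 4 rows → Salary takes values {0, 7, 5, 1} — violation
Two rows agree on Dept but differ on Salary, so Dept → Salary does not hold.

No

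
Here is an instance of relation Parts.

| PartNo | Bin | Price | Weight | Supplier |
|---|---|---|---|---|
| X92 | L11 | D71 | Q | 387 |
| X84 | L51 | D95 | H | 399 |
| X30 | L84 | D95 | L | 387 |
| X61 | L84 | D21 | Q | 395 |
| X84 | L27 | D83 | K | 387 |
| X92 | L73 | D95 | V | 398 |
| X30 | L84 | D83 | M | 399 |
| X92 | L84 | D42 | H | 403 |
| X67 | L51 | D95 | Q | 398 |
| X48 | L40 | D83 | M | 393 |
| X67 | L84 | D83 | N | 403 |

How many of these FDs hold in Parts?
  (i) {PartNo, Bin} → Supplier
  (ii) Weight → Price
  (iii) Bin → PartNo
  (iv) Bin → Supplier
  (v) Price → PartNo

0

(i) {PartNo, Bin} → Supplier: (PartNo=X30, Bin=L84): 2 rows → Supplier takes values {387, 399} — violation — fails.
(ii) Weight → Price: Weight=Q: 3 rows → Price takes values {D71, D21, D95} — violation; Weight=H: 2 rows → Price takes values {D95, D42} — violation — fails.
(iii) Bin → PartNo: Bin=L51: 2 rows → PartNo takes values {X84, X67} — violation; Bin=L84: 5 rows → PartNo takes values {X30, X61, X92, X67} — violation — fails.
(iv) Bin → Supplier: Bin=L51: 2 rows → Supplier takes values {399, 398} — violation; Bin=L84: 5 rows → Supplier takes values {387, 395, 399, 403} — violation — fails.
(v) Price → PartNo: Price=D95: 4 rows → PartNo takes values {X84, X30, X92, X67} — violation; Price=D83: 4 rows → PartNo takes values {X84, X30, X48, X67} — violation — fails.
None of the 5 dependencies hold.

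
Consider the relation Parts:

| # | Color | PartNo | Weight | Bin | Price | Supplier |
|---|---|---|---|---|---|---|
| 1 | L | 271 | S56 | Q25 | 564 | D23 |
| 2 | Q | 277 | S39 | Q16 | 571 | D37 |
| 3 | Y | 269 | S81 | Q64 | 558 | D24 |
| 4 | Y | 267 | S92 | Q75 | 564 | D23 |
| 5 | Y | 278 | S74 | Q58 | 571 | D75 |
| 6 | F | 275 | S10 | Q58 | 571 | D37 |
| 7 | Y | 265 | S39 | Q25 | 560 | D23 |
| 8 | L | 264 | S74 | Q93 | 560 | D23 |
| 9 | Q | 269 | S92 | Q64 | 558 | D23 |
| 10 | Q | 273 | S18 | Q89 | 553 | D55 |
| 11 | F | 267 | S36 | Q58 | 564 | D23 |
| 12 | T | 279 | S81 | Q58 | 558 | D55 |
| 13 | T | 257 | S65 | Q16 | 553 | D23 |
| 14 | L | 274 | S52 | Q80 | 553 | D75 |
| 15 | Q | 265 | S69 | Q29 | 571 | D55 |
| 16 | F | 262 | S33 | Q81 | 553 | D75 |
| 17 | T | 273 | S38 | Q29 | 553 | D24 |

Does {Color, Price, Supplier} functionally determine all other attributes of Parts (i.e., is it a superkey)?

Yes

All 17 rows have distinct {Color, Price, Supplier} values, so {Color, Price, Supplier} → (all attributes) holds and {Color, Price, Supplier} is a superkey.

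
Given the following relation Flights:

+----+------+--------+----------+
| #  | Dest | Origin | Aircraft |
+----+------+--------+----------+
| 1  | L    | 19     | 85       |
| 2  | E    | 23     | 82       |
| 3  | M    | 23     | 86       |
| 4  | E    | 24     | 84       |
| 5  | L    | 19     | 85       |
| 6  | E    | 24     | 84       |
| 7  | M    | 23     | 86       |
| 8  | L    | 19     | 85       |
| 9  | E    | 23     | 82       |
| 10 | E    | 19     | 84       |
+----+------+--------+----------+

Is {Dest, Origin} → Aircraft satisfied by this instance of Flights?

(Dest=L, Origin=19): rows 1, 5, 8 → Aircraft = 85, 85, 85 ✓
(Dest=E, Origin=23): rows 2, 9 → Aircraft = 82, 82 ✓
(Dest=M, Origin=23): rows 3, 7 → Aircraft = 86, 86 ✓
(Dest=E, Origin=24): rows 4, 6 → Aircraft = 84, 84 ✓
(Dest=E, Origin=19): row 10 → Aircraft = 84 ✓
Every {Dest, Origin} value is associated with a single Aircraft value, so {Dest, Origin} → Aircraft holds.

Yes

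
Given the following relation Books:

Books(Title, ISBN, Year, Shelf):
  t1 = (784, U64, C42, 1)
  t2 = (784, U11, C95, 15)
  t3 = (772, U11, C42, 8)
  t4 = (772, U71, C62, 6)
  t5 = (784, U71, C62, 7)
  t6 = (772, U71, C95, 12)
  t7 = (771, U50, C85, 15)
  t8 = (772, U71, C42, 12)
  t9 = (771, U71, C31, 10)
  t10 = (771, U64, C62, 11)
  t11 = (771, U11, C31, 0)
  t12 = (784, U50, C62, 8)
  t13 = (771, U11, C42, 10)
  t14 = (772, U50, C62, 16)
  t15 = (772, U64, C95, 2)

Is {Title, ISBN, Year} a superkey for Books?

Yes

All 15 rows have distinct {Title, ISBN, Year} values, so {Title, ISBN, Year} → (all attributes) holds and {Title, ISBN, Year} is a superkey.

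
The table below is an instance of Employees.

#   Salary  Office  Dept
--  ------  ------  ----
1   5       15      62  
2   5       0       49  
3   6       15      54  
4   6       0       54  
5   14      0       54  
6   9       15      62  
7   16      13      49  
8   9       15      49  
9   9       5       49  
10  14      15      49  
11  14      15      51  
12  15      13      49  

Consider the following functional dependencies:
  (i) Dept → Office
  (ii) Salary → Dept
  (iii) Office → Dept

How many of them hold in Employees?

0

(i) Dept → Office: Dept=49: rows 2, 7, 8, 9, 10, 12 → Office takes values {0, 13, 15, 5} — violation; Dept=54: rows 3, 4, 5 → Office takes values {15, 0} — violation — fails.
(ii) Salary → Dept: Salary=5: rows 1, 2 → Dept takes values {62, 49} — violation; Salary=14: rows 5, 10, 11 → Dept takes values {54, 49, 51} — violation; Salary=9: rows 6, 8, 9 → Dept takes values {62, 49} — violation — fails.
(iii) Office → Dept: Office=15: rows 1, 3, 6, 8, 10, 11 → Dept takes values {62, 54, 49, 51} — violation; Office=0: rows 2, 4, 5 → Dept takes values {49, 54} — violation — fails.
None of the 3 dependencies hold.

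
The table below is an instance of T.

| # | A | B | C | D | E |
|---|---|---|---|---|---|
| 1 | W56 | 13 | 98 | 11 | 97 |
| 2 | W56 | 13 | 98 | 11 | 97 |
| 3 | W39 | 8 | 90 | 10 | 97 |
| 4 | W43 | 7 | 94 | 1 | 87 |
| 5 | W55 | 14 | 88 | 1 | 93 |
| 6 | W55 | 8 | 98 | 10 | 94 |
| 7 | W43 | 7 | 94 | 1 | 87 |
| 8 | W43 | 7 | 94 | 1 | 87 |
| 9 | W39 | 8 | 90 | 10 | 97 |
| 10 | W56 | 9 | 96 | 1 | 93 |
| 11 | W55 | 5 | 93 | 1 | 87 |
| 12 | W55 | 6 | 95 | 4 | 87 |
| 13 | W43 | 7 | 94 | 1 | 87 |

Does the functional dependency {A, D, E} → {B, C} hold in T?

Yes

(A=W56, D=11, E=97): rows 1, 2 → {B,C} = (13, 98), (13, 98) ✓
(A=W39, D=10, E=97): rows 3, 9 → {B,C} = (8, 90), (8, 90) ✓
(A=W43, D=1, E=87): rows 4, 7, 8, 13 → {B,C} = (7, 94), (7, 94), (7, 94), (7, 94) ✓
(A=W55, D=1, E=93): row 5 → {B,C} = (14, 88) ✓
(A=W55, D=10, E=94): row 6 → {B,C} = (8, 98) ✓
(A=W56, D=1, E=93): row 10 → {B,C} = (9, 96) ✓
(A=W55, D=1, E=87): row 11 → {B,C} = (5, 93) ✓
(A=W55, D=4, E=87): row 12 → {B,C} = (6, 95) ✓
Every {A, D, E} value is associated with a single {B, C} value, so {A, D, E} → {B, C} holds.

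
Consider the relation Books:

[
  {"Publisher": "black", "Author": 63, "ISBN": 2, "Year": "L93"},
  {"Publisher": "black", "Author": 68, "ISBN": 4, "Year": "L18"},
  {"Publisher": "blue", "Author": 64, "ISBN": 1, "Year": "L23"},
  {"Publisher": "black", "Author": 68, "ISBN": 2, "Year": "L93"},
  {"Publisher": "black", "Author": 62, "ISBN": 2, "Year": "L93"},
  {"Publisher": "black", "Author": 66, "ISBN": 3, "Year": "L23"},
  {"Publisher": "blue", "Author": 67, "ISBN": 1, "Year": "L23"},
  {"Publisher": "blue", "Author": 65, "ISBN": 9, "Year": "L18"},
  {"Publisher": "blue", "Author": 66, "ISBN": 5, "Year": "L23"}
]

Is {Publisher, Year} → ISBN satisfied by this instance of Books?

No

(Publisher=black, Year=L93): 3 rows → ISBN = 2, 2, 2 ✓
(Publisher=black, Year=L18): 1 row → ISBN = 4 ✓
(Publisher=blue, Year=L23): 3 rows → ISBN takes values {1, 5} — violation
(Publisher=black, Year=L23): 1 row → ISBN = 3 ✓
(Publisher=blue, Year=L18): 1 row → ISBN = 9 ✓
Two rows agree on {Publisher, Year} but differ on ISBN, so {Publisher, Year} → ISBN does not hold.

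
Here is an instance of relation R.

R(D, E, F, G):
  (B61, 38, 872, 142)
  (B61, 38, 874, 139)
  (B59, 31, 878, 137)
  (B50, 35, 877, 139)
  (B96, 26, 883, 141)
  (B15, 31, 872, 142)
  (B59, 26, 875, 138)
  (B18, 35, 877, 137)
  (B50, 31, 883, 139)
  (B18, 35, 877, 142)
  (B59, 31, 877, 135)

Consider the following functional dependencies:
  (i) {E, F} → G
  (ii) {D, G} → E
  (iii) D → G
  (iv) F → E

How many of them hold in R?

0

(i) {E, F} → G: (E=35, F=877): 3 rows → G takes values {139, 137, 142} — violation — fails.
(ii) {D, G} → E: (D=B50, G=139): 2 rows → E takes values {35, 31} — violation — fails.
(iii) D → G: D=B61: 2 rows → G takes values {142, 139} — violation; D=B59: 3 rows → G takes values {137, 138, 135} — violation; D=B18: 2 rows → G takes values {137, 142} — violation — fails.
(iv) F → E: F=872: 2 rows → E takes values {38, 31} — violation; F=877: 4 rows → E takes values {35, 31} — violation; F=883: 2 rows → E takes values {26, 31} — violation — fails.
None of the 4 dependencies hold.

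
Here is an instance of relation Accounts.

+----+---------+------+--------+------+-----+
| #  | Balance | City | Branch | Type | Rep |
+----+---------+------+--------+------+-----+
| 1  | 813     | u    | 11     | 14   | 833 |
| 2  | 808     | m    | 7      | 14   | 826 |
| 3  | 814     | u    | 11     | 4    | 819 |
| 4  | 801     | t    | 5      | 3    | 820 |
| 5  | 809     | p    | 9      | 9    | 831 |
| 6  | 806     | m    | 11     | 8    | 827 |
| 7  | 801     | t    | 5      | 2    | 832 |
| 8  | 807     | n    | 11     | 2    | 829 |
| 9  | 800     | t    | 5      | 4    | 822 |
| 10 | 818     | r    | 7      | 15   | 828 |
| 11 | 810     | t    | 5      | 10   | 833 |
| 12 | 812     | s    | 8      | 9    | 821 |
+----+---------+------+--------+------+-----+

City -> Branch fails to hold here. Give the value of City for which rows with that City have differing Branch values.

City=u: rows 1, 3 → Branch = 11, 11 ✓
City=m: rows 2, 6 → Branch takes values {7, 11} — violation
City=t: rows 4, 7, 9, 11 → Branch = 5, 5, 5, 5 ✓
City=p: row 5 → Branch = 9 ✓
City=n: row 8 → Branch = 11 ✓
City=r: row 10 → Branch = 7 ✓
City=s: row 12 → Branch = 8 ✓
The only City value with inconsistent Branch is City=m.

m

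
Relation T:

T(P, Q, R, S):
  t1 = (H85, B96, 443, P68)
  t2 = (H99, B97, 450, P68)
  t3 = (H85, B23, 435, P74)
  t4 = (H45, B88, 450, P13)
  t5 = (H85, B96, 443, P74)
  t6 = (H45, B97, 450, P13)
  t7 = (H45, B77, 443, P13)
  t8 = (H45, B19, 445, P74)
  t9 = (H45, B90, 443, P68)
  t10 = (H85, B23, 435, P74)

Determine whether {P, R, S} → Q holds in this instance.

(P=H85, R=443, S=P68): row 1 → Q = B96 ✓
(P=H99, R=450, S=P68): row 2 → Q = B97 ✓
(P=H85, R=435, S=P74): rows 3, 10 → Q = B23, B23 ✓
(P=H45, R=450, S=P13): rows 4, 6 → Q takes values {B88, B97} — violation
(P=H85, R=443, S=P74): row 5 → Q = B96 ✓
(P=H45, R=443, S=P13): row 7 → Q = B77 ✓
(P=H45, R=445, S=P74): row 8 → Q = B19 ✓
(P=H45, R=443, S=P68): row 9 → Q = B90 ✓
Two rows agree on {P, R, S} but differ on Q, so {P, R, S} → Q does not hold.

No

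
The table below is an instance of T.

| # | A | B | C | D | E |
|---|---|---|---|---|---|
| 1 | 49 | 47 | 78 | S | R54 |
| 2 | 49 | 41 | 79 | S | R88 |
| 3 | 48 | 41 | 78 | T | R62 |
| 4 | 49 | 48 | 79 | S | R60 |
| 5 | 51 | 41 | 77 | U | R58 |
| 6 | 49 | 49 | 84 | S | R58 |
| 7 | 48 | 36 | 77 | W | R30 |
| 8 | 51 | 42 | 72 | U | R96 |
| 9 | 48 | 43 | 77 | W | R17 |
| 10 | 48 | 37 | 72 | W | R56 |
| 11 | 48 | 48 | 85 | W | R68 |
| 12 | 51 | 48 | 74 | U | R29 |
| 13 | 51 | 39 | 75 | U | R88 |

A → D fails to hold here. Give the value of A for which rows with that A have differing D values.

48

A=49: rows 1, 2, 4, 6 → D = S, S, S, S ✓
A=48: rows 3, 7, 9, 10, 11 → D takes values {T, W} — violation
A=51: rows 5, 8, 12, 13 → D = U, U, U, U ✓
The only A value with inconsistent D is A=48.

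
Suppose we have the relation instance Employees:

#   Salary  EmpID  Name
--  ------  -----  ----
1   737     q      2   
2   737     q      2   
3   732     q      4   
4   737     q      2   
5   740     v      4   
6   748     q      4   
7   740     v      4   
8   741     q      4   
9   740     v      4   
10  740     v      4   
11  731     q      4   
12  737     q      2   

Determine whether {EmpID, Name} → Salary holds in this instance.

No

(EmpID=q, Name=2): rows 1, 2, 4, 12 → Salary = 737, 737, 737, 737 ✓
(EmpID=q, Name=4): rows 3, 6, 8, 11 → Salary takes values {732, 748, 741, 731} — violation
(EmpID=v, Name=4): rows 5, 7, 9, 10 → Salary = 740, 740, 740, 740 ✓
Two rows agree on {EmpID, Name} but differ on Salary, so {EmpID, Name} → Salary does not hold.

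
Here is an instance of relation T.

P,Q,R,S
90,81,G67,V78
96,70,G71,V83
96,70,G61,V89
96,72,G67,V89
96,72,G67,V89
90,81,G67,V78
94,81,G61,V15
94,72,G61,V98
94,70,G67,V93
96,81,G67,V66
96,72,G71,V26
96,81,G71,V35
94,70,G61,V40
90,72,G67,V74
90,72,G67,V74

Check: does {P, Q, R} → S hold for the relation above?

(P=90, Q=81, R=G67): 2 rows → S = V78, V78 ✓
(P=96, Q=70, R=G71): 1 row → S = V83 ✓
(P=96, Q=70, R=G61): 1 row → S = V89 ✓
(P=96, Q=72, R=G67): 2 rows → S = V89, V89 ✓
(P=94, Q=81, R=G61): 1 row → S = V15 ✓
(P=94, Q=72, R=G61): 1 row → S = V98 ✓
(P=94, Q=70, R=G67): 1 row → S = V93 ✓
(P=96, Q=81, R=G67): 1 row → S = V66 ✓
(P=96, Q=72, R=G71): 1 row → S = V26 ✓
(P=96, Q=81, R=G71): 1 row → S = V35 ✓
(P=94, Q=70, R=G61): 1 row → S = V40 ✓
(P=90, Q=72, R=G67): 2 rows → S = V74, V74 ✓
Every {P, Q, R} value is associated with a single S value, so {P, Q, R} → S holds.

Yes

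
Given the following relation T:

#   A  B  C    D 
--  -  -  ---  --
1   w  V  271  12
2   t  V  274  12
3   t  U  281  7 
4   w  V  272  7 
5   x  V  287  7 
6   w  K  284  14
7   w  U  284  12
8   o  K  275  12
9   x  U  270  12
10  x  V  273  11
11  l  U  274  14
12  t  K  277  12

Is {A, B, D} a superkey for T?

Yes

All 12 rows have distinct {A, B, D} values, so {A, B, D} → (all attributes) holds and {A, B, D} is a superkey.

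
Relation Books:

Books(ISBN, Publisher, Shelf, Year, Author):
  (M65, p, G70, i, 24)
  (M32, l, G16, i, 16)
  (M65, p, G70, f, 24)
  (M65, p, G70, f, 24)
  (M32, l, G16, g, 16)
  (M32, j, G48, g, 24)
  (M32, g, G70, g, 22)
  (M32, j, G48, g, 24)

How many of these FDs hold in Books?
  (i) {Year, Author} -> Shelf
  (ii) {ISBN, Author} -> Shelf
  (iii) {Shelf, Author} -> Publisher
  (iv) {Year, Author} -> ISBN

4

(i) {Year, Author} -> Shelf: every LHS value maps to a single RHS value — holds.
(ii) {ISBN, Author} -> Shelf: every LHS value maps to a single RHS value — holds.
(iii) {Shelf, Author} -> Publisher: every LHS value maps to a single RHS value — holds.
(iv) {Year, Author} -> ISBN: every LHS value maps to a single RHS value — holds.
4 of the 4 dependencies hold.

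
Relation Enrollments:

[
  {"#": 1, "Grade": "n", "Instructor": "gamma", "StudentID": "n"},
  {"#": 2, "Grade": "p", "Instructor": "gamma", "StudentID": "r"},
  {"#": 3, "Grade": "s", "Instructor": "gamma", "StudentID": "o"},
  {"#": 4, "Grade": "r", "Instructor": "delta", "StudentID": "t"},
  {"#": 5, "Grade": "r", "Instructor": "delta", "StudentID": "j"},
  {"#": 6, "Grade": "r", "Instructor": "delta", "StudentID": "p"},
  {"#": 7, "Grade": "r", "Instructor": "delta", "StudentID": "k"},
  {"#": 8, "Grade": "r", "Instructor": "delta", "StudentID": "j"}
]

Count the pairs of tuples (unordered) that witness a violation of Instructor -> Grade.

3

Instructor=gamma: violating pairs (1,2), (1,3), (2,3) — 3 pairs.
Instructor=delta: all 5 rows agree on Grade — 0 pairs.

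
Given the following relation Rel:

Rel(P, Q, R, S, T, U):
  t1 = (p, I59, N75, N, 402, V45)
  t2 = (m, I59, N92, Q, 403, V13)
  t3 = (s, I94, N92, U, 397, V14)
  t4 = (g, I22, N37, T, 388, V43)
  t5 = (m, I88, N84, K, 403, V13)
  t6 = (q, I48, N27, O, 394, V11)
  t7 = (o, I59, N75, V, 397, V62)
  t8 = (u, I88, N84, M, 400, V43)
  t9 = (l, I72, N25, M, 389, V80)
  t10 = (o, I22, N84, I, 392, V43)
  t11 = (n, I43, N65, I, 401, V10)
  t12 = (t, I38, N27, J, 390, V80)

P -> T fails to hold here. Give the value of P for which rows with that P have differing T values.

P=p: row 1 → T = 402 ✓
P=m: rows 2, 5 → T = 403, 403 ✓
P=s: row 3 → T = 397 ✓
P=g: row 4 → T = 388 ✓
P=q: row 6 → T = 394 ✓
P=o: rows 7, 10 → T takes values {397, 392} — violation
P=u: row 8 → T = 400 ✓
P=l: row 9 → T = 389 ✓
P=n: row 11 → T = 401 ✓
P=t: row 12 → T = 390 ✓
The only P value with inconsistent T is P=o.

o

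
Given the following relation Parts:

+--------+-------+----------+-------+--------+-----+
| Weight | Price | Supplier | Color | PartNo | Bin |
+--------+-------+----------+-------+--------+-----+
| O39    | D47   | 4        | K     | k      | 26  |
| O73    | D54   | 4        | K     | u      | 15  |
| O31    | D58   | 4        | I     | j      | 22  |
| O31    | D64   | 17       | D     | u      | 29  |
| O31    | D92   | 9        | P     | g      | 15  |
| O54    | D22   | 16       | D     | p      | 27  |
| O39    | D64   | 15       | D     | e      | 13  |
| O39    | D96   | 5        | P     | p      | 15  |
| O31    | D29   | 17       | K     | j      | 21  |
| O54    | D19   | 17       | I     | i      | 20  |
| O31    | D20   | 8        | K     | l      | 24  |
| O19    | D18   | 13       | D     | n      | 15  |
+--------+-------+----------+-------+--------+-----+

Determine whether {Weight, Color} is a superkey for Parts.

Two distinct rows share (Weight=O31, Color=K), so {Weight, Color} does not determine every attribute — not a superkey.

No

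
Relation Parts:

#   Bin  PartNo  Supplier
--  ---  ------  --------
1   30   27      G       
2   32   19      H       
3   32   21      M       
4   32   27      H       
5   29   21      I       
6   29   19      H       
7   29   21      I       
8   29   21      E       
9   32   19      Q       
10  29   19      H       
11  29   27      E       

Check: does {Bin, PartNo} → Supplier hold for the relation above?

(Bin=30, PartNo=27): row 1 → Supplier = G ✓
(Bin=32, PartNo=19): rows 2, 9 → Supplier takes values {H, Q} — violation
(Bin=32, PartNo=21): row 3 → Supplier = M ✓
(Bin=32, PartNo=27): row 4 → Supplier = H ✓
(Bin=29, PartNo=21): rows 5, 7, 8 → Supplier takes values {I, E} — violation
(Bin=29, PartNo=19): rows 6, 10 → Supplier = H, H ✓
(Bin=29, PartNo=27): row 11 → Supplier = E ✓
Two rows agree on {Bin, PartNo} but differ on Supplier, so {Bin, PartNo} → Supplier does not hold.

No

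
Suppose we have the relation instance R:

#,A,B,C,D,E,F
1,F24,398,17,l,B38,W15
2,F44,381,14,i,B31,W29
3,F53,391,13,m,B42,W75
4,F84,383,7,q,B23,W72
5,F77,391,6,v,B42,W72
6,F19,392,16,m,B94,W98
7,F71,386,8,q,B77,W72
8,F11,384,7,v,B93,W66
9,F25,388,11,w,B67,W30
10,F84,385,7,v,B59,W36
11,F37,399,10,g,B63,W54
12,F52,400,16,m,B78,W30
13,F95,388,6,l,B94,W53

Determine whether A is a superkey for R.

No

Rows 4 and 10 have the same A value A=F84 but are distinct tuples, so A does not determine every attribute — not a superkey.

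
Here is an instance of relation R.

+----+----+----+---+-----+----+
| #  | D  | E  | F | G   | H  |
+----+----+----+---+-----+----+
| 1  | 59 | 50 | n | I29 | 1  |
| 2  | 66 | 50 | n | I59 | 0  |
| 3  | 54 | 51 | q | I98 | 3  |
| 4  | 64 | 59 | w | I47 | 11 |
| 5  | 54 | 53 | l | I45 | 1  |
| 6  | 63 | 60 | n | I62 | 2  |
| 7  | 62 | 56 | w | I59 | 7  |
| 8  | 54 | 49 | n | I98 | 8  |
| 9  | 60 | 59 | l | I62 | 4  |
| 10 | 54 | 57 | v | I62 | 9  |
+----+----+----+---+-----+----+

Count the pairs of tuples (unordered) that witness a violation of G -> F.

5

G=I59: violating pairs (2,7) — 1 pair.
G=I98: violating pairs (3,8) — 1 pair.
G=I62: violating pairs (6,9), (6,10), (9,10) — 3 pairs.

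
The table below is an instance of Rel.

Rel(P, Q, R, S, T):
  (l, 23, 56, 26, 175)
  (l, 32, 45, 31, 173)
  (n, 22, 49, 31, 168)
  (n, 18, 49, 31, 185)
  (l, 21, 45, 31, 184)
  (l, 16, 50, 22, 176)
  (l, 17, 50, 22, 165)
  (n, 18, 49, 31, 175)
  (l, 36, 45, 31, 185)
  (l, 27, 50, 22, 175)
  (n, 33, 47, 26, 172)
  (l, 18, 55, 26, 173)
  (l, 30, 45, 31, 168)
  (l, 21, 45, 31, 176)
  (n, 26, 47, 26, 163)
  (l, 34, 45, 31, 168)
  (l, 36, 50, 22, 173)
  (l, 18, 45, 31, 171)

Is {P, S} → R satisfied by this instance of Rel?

(P=l, S=26): 2 rows → R takes values {56, 55} — violation
(P=l, S=31): 7 rows → R = 45, 45, 45, 45, 45, 45, 45 ✓
(P=n, S=31): 3 rows → R = 49, 49, 49 ✓
(P=l, S=22): 4 rows → R = 50, 50, 50, 50 ✓
(P=n, S=26): 2 rows → R = 47, 47 ✓
Two rows agree on {P, S} but differ on R, so {P, S} → R does not hold.

No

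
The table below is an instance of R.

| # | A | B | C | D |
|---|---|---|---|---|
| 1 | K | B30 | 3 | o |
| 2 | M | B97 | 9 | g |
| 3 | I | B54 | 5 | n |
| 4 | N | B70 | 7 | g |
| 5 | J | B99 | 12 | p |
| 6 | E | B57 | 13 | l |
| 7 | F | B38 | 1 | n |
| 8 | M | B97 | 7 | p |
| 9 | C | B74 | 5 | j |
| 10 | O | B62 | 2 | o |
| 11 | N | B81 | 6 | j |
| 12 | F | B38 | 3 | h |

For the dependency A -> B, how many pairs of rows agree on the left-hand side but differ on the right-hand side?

A=M: all 2 rows agree on B — 0 pairs.
A=N: violating pairs (4,11) — 1 pair.
A=F: all 2 rows agree on B — 0 pairs.

1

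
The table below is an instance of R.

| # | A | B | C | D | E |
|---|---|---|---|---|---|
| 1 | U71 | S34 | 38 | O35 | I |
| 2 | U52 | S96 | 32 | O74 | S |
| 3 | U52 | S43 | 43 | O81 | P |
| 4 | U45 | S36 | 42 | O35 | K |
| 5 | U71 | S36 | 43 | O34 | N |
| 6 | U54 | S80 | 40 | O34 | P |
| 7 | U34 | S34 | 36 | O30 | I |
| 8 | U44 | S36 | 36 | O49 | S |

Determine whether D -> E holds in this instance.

No

D=O35: rows 1, 4 → E takes values {I, K} — violation
D=O74: row 2 → E = S ✓
D=O81: row 3 → E = P ✓
D=O34: rows 5, 6 → E takes values {N, P} — violation
D=O30: row 7 → E = I ✓
D=O49: row 8 → E = S ✓
Two rows agree on D but differ on E, so D -> E does not hold.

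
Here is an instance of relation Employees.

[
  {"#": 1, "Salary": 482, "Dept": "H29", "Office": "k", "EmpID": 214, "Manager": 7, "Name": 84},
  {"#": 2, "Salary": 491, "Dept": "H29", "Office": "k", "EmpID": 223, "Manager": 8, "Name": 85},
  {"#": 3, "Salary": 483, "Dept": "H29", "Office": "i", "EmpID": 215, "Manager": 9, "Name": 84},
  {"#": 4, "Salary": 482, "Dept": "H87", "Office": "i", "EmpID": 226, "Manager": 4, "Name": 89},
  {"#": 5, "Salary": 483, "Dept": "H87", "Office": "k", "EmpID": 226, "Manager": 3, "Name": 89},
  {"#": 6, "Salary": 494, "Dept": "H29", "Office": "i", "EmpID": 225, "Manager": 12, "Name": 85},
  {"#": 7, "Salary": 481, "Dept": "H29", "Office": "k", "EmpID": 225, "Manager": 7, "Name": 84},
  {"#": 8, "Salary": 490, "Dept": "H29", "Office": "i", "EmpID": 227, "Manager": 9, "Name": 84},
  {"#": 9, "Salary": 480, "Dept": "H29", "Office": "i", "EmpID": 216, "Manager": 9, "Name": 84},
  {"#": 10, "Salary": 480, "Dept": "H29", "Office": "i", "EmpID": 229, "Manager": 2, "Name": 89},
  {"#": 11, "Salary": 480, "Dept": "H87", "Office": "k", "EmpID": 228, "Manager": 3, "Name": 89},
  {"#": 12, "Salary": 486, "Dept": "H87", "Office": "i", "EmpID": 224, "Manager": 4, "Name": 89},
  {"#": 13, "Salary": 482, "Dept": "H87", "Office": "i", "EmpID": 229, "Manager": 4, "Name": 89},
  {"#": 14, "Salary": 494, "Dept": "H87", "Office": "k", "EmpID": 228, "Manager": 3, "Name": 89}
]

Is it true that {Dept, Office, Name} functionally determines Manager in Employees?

Yes

(Dept=H29, Office=k, Name=84): rows 1, 7 → Manager = 7, 7 ✓
(Dept=H29, Office=k, Name=85): row 2 → Manager = 8 ✓
(Dept=H29, Office=i, Name=84): rows 3, 8, 9 → Manager = 9, 9, 9 ✓
(Dept=H87, Office=i, Name=89): rows 4, 12, 13 → Manager = 4, 4, 4 ✓
(Dept=H87, Office=k, Name=89): rows 5, 11, 14 → Manager = 3, 3, 3 ✓
(Dept=H29, Office=i, Name=85): row 6 → Manager = 12 ✓
(Dept=H29, Office=i, Name=89): row 10 → Manager = 2 ✓
Every {Dept, Office, Name} value is associated with a single Manager value, so {Dept, Office, Name} → Manager holds.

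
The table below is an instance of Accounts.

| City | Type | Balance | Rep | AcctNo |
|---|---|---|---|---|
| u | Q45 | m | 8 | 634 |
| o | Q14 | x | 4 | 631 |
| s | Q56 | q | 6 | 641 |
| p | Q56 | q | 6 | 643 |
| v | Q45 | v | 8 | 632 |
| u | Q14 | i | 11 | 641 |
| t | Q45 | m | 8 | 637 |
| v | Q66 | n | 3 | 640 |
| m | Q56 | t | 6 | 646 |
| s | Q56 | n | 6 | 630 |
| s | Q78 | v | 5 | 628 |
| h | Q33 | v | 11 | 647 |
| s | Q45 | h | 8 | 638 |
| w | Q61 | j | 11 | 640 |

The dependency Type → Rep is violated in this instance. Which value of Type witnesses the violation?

Q14

Type=Q45: 4 rows → Rep = 8, 8, 8, 8 ✓
Type=Q14: 2 rows → Rep takes values {4, 11} — violation
Type=Q56: 4 rows → Rep = 6, 6, 6, 6 ✓
Type=Q66: 1 row → Rep = 3 ✓
Type=Q78: 1 row → Rep = 5 ✓
Type=Q33: 1 row → Rep = 11 ✓
Type=Q61: 1 row → Rep = 11 ✓
The only Type value with inconsistent Rep is Type=Q14.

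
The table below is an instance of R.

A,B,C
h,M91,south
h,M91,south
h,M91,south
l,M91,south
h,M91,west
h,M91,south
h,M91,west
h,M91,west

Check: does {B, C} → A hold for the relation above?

(B=M91, C=south): 5 rows → A takes values {h, l} — violation
(B=M91, C=west): 3 rows → A = h, h, h ✓
Two rows agree on {B, C} but differ on A, so {B, C} → A does not hold.

No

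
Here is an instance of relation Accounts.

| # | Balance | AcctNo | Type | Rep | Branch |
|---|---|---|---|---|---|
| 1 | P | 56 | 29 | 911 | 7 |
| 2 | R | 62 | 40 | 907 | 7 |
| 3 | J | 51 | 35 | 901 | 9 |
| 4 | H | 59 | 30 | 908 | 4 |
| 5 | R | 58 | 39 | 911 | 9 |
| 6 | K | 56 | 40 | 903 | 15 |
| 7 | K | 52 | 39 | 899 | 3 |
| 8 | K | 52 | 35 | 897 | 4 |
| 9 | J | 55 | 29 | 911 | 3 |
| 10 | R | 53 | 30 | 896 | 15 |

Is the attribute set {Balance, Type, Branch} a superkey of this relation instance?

Yes

All 10 rows have distinct {Balance, Type, Branch} values, so {Balance, Type, Branch} → (all attributes) holds and {Balance, Type, Branch} is a superkey.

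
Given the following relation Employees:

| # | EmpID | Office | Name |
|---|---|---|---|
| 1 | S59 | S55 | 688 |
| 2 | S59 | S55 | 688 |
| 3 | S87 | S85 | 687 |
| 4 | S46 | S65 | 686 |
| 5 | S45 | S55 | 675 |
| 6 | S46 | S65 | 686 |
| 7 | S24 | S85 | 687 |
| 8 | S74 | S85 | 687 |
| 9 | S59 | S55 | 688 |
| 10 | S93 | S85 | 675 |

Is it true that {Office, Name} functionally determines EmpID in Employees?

No

(Office=S55, Name=688): rows 1, 2, 9 → EmpID = S59, S59, S59 ✓
(Office=S85, Name=687): rows 3, 7, 8 → EmpID takes values {S87, S24, S74} — violation
(Office=S65, Name=686): rows 4, 6 → EmpID = S46, S46 ✓
(Office=S55, Name=675): row 5 → EmpID = S45 ✓
(Office=S85, Name=675): row 10 → EmpID = S93 ✓
Two rows agree on {Office, Name} but differ on EmpID, so {Office, Name} -> EmpID does not hold.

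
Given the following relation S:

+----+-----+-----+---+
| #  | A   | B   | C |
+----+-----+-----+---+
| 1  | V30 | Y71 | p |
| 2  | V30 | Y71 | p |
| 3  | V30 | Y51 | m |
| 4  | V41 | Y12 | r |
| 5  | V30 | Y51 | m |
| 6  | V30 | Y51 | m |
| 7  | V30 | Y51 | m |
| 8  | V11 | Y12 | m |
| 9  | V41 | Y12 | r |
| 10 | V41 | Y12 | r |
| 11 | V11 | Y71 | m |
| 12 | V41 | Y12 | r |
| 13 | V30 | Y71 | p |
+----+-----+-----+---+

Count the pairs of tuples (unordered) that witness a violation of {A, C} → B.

1

(A=V30, C=p): all 3 rows agree on B — 0 pairs.
(A=V30, C=m): all 4 rows agree on B — 0 pairs.
(A=V41, C=r): all 4 rows agree on B — 0 pairs.
(A=V11, C=m): violating pairs (8,11) — 1 pair.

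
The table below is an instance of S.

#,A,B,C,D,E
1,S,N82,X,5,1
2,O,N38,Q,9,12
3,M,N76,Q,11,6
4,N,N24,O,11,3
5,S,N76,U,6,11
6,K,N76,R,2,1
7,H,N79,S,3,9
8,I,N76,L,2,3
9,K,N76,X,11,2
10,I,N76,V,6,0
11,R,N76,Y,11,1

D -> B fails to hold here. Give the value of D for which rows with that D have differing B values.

D=5: row 1 → B = N82 ✓
D=9: row 2 → B = N38 ✓
D=11: rows 3, 4, 9, 11 → B takes values {N76, N24} — violation
D=6: rows 5, 10 → B = N76, N76 ✓
D=2: rows 6, 8 → B = N76, N76 ✓
D=3: row 7 → B = N79 ✓
The only D value with inconsistent B is D=11.

11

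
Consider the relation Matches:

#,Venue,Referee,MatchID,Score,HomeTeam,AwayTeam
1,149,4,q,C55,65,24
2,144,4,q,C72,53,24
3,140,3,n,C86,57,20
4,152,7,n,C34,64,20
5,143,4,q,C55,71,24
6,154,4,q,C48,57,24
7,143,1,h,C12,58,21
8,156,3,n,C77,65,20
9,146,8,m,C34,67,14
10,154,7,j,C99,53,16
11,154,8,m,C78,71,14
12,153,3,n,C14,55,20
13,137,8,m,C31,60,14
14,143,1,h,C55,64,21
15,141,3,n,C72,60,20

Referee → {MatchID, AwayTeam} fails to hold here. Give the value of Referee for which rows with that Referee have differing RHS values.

Referee=4: rows 1, 2, 5, 6 → {MatchID,AwayTeam} = (q, 24), (q, 24), (q, 24), (q, 24) ✓
Referee=3: rows 3, 8, 12, 15 → {MatchID,AwayTeam} = (n, 20), (n, 20), (n, 20), (n, 20) ✓
Referee=7: rows 4, 10 → {MatchID,AwayTeam} takes values {(n, 20), (j, 16)} — violation
Referee=1: rows 7, 14 → {MatchID,AwayTeam} = (h, 21), (h, 21) ✓
Referee=8: rows 9, 11, 13 → {MatchID,AwayTeam} = (m, 14), (m, 14), (m, 14) ✓
The only Referee value with inconsistent RHS is Referee=7.

7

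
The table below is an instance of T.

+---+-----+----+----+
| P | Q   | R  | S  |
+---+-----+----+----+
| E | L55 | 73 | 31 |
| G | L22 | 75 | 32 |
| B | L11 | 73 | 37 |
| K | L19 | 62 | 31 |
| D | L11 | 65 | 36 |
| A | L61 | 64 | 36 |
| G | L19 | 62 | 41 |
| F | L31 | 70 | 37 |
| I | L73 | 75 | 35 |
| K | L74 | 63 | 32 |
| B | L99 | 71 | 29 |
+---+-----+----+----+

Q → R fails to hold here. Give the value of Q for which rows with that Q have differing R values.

Q=L55: 1 row → R = 73 ✓
Q=L22: 1 row → R = 75 ✓
Q=L11: 2 rows → R takes values {73, 65} — violation
Q=L19: 2 rows → R = 62, 62 ✓
Q=L61: 1 row → R = 64 ✓
Q=L31: 1 row → R = 70 ✓
Q=L73: 1 row → R = 75 ✓
Q=L74: 1 row → R = 63 ✓
Q=L99: 1 row → R = 71 ✓
The only Q value with inconsistent R is Q=L11.

L11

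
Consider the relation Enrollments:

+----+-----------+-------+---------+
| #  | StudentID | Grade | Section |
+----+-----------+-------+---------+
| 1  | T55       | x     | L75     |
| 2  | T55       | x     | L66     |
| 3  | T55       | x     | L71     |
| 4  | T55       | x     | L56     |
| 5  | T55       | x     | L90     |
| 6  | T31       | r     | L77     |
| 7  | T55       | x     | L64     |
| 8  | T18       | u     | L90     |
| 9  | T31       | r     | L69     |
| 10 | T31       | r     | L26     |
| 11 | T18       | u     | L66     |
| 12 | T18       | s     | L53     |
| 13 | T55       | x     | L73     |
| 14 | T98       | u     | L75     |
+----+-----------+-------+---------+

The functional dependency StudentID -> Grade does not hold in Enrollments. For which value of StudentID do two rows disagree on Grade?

T18

StudentID=T55: rows 1, 2, 3, 4, 5, 7, 13 → Grade = x, x, x, x, x, x, x ✓
StudentID=T31: rows 6, 9, 10 → Grade = r, r, r ✓
StudentID=T18: rows 8, 11, 12 → Grade takes values {u, s} — violation
StudentID=T98: row 14 → Grade = u ✓
The only StudentID value with inconsistent Grade is StudentID=T18.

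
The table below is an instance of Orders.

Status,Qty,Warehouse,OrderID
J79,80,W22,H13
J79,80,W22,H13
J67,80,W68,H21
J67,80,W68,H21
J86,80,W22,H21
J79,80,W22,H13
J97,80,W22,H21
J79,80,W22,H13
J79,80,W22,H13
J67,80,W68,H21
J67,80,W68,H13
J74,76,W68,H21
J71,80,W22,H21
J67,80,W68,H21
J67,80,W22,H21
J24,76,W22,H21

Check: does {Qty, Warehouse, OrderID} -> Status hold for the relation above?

No

(Qty=80, Warehouse=W22, OrderID=H13): 5 rows → Status = J79, J79, J79, J79, J79 ✓
(Qty=80, Warehouse=W68, OrderID=H21): 4 rows → Status = J67, J67, J67, J67 ✓
(Qty=80, Warehouse=W22, OrderID=H21): 4 rows → Status takes values {J86, J97, J71, J67} — violation
(Qty=80, Warehouse=W68, OrderID=H13): 1 row → Status = J67 ✓
(Qty=76, Warehouse=W68, OrderID=H21): 1 row → Status = J74 ✓
(Qty=76, Warehouse=W22, OrderID=H21): 1 row → Status = J24 ✓
Two rows agree on {Qty, Warehouse, OrderID} but differ on Status, so {Qty, Warehouse, OrderID} -> Status does not hold.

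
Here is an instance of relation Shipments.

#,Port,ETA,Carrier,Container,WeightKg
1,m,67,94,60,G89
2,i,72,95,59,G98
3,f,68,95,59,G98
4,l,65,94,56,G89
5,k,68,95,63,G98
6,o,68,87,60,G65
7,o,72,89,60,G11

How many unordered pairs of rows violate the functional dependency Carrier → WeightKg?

0

Carrier=94: all 2 rows agree on WeightKg — 0 pairs.
Carrier=95: all 3 rows agree on WeightKg — 0 pairs.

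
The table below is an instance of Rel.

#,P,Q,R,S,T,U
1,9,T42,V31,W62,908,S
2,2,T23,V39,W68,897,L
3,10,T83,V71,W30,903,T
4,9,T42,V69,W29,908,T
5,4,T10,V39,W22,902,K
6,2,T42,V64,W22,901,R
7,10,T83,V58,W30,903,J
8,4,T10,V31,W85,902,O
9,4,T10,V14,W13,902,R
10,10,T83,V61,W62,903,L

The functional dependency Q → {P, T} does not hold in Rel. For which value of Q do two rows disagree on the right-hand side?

T42

Q=T42: rows 1, 4, 6 → {P,T} takes values {(9, 908), (2, 901)} — violation
Q=T23: row 2 → {P,T} = (2, 897) ✓
Q=T83: rows 3, 7, 10 → {P,T} = (10, 903), (10, 903), (10, 903) ✓
Q=T10: rows 5, 8, 9 → {P,T} = (4, 902), (4, 902), (4, 902) ✓
The only Q value with inconsistent RHS is Q=T42.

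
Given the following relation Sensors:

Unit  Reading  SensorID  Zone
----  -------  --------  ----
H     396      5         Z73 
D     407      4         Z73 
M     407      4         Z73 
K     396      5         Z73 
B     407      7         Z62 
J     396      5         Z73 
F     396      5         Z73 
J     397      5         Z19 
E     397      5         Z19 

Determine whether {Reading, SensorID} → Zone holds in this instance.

Yes

(Reading=396, SensorID=5): 4 rows → Zone = Z73, Z73, Z73, Z73 ✓
(Reading=407, SensorID=4): 2 rows → Zone = Z73, Z73 ✓
(Reading=407, SensorID=7): 1 row → Zone = Z62 ✓
(Reading=397, SensorID=5): 2 rows → Zone = Z19, Z19 ✓
Every {Reading, SensorID} value is associated with a single Zone value, so {Reading, SensorID} → Zone holds.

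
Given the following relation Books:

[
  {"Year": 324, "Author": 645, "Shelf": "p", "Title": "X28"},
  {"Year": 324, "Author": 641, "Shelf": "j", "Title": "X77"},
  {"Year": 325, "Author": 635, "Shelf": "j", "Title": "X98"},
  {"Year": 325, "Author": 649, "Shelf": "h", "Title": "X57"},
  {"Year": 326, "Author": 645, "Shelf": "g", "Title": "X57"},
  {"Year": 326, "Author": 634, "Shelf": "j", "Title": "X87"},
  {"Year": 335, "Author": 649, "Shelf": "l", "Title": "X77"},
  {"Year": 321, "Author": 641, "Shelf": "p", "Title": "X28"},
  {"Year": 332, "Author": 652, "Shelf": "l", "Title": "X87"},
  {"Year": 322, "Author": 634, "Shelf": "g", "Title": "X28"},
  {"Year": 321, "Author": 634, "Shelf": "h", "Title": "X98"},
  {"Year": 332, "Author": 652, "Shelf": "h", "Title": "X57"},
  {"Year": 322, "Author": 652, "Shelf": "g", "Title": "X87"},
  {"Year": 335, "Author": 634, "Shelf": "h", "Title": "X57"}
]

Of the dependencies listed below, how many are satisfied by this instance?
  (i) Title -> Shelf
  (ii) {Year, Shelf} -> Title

0

(i) Title -> Shelf: Title=X28: 3 rows → Shelf takes values {p, g} — violation; Title=X77: 2 rows → Shelf takes values {j, l} — violation; Title=X98: 2 rows → Shelf takes values {j, h} — violation; Title=X57: 4 rows → Shelf takes values {h, g} — violation; Title=X87: 3 rows → Shelf takes values {j, l, g} — violation — fails.
(ii) {Year, Shelf} -> Title: (Year=322, Shelf=g): 2 rows → Title takes values {X28, X87} — violation — fails.
None of the 2 dependencies hold.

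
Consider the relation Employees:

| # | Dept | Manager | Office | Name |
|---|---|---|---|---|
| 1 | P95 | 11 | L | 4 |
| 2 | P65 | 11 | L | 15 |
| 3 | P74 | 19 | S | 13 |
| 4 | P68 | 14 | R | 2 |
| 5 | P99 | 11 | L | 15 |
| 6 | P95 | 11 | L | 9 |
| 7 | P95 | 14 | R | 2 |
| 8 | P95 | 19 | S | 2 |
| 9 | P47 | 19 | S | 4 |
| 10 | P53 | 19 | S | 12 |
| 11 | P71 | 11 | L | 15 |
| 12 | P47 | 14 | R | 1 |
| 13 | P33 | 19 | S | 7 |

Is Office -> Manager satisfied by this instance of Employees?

Yes

Office=L: rows 1, 2, 5, 6, 11 → Manager = 11, 11, 11, 11, 11 ✓
Office=S: rows 3, 8, 9, 10, 13 → Manager = 19, 19, 19, 19, 19 ✓
Office=R: rows 4, 7, 12 → Manager = 14, 14, 14 ✓
Every Office value is associated with a single Manager value, so Office -> Manager holds.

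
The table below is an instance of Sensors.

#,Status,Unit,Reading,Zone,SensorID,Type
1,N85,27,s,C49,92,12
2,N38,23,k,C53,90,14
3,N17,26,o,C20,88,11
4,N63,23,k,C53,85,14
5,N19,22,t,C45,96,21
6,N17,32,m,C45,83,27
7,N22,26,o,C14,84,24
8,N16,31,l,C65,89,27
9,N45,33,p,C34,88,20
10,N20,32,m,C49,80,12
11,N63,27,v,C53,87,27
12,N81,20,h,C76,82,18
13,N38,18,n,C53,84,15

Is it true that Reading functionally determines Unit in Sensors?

Reading=s: row 1 → Unit = 27 ✓
Reading=k: rows 2, 4 → Unit = 23, 23 ✓
Reading=o: rows 3, 7 → Unit = 26, 26 ✓
Reading=t: row 5 → Unit = 22 ✓
Reading=m: rows 6, 10 → Unit = 32, 32 ✓
Reading=l: row 8 → Unit = 31 ✓
Reading=p: row 9 → Unit = 33 ✓
Reading=v: row 11 → Unit = 27 ✓
Reading=h: row 12 → Unit = 20 ✓
Reading=n: row 13 → Unit = 18 ✓
Every Reading value is associated with a single Unit value, so Reading -> Unit holds.

Yes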